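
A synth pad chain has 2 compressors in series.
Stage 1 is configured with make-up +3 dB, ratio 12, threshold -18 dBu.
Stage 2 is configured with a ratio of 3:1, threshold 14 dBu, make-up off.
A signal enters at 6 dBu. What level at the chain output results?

-13 dBu

Stage 1: 6 dBu is 24 dB over -18 dBu; at 12:1 that becomes 2 dB over, giving -16 dBu; +3 dB make-up → -13 dBu.
Stage 2: -13 dBu ≤ 14 dBu, so stage 2 doesn't engage; output -13 dBu.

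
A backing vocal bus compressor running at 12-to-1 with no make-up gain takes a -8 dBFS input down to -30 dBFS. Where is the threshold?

Input is 24 dB above T (since output overshoot × R = input overshoot: (-30 − T)·12 = -8 − T gives T = -32 dBFS).
Check: -32 + (-8 − (-32))/12 = -32 + 2 = -30 dBFS. ✓

-32 dBFS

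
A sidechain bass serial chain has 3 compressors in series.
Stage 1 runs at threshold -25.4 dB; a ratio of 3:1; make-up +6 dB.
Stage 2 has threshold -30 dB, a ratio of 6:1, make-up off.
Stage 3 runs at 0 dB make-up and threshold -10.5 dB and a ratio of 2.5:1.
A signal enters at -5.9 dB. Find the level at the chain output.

-27.15 dB

Stage 1: overshoot 19.5 dB → 19.5/3 = 6.5 dB → -18.9 dB; +6 dB make-up → -12.9 dB.
Stage 2: -12.9 dB is 17.1 dB over -30 dB; at 6:1 that becomes 2.85 dB over, giving -27.15 dB.
Stage 3: -27.15 dB is at or below the -10.5 dB threshold — no compression; output -27.15 dB.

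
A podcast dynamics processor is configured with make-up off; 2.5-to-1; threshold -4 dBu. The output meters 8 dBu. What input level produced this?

Post-compression overshoot = 8 − (-4) = 12 dB.
Undo the ratio: input overshoot = 12 × 2.5 = 30 dB, giving input = 26 dBu.

26 dBu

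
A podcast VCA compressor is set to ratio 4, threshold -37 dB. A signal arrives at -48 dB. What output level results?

-48 dB is 11 dB below the -37 dB threshold, so no gain reduction is applied.
Output = input = -48 dB.

-48 dB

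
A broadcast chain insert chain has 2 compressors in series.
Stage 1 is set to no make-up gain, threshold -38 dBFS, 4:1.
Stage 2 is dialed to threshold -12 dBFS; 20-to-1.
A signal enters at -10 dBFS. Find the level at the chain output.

Stage 1: 28 dB above -38 dBFS, reduced 4:1 to 7 dB above → -31 dBFS.
Stage 2: -31 dBFS is at or below the -12 dBFS threshold — no compression; output -31 dBFS.

-31 dBFS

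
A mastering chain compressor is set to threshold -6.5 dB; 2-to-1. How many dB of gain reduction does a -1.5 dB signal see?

Overshoot = -1.5 − (-6.5) = 5 dB.
After 2:1 compression the overshoot becomes 5/2 = 2.5 dB.
So the signal is attenuated by 5 − 2.5 = 2.5 dB.

2.5 dB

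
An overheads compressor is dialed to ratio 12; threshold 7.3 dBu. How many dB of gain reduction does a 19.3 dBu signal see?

11 dB

Overshoot = 19.3 − 7.3 = 12 dB.
At 12:1, output sits 12/12 = 1 dB above threshold.
So the signal is attenuated by 12 − 1 = 11 dB.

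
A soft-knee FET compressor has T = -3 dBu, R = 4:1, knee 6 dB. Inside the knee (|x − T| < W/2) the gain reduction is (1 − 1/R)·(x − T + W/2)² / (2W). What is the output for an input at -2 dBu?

x − T + W/2 = -2 − (-3) + 3 = 4.
GR = (1 − 1/4) × 4² / 12 = 0.75 × 16 / 12 = 1 dB.
Output = -2 − 1 = -3 dBu.

-3 dBu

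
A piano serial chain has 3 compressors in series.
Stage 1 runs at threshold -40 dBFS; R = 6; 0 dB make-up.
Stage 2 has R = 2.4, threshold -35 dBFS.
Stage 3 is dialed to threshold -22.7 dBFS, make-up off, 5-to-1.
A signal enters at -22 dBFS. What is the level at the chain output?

Stage 1: 18 dB above -40 dBFS, reduced 6:1 to 3 dB above → -37 dBFS.
Stage 2: below threshold (-37 ≤ -35); passes unchanged; output -37 dBFS.
Stage 3: -37 dBFS ≤ -22.7 dBFS, so stage 3 doesn't engage; output -37 dBFS.

-37 dBFS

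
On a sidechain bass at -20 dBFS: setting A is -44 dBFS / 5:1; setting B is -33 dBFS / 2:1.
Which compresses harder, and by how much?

A, by 12.7 dB

A: 24 dB over, compressed to 4.8 dB over, so 19.2 dB of GR.
B: 13 dB over, compressed to 6.5 dB over, so 6.5 dB of GR.
A applies 12.7 dB more gain reduction.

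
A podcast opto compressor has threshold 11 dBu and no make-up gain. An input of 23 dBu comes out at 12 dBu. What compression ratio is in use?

12:1

Input overshoot = 23 − 11 = 12 dB; output overshoot = 12 − 11 = 1 dB.
Ratio = 12 / 1 = 12.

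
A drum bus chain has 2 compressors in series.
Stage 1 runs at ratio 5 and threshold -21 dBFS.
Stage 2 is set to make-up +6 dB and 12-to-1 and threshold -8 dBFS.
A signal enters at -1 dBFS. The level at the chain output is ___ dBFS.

-11 dBFS

Stage 1: -1 dBFS is 20 dB over -21 dBFS; at 5:1 that becomes 4 dB over, giving -17 dBFS.
Stage 2: below threshold (-17 ≤ -8); passes unchanged; make-up brings it to -11 dBFS.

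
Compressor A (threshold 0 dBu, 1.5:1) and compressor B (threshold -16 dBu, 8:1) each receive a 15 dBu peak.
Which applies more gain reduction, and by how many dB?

A: 15 dB over, compressed to 10 dB over, so 5 dB of GR.
B: 31 dB over, compressed to 3.875 dB over, so 27.125 dB of GR.
Difference: 22.125 dB in favour of B.

B, by 22.125 dB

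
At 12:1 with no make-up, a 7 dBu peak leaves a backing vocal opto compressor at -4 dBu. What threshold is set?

Gain reduction = 7 − (-4) = 11 dB; output overshoot = GR / (R − 1) = 11 / 11 = 1 dB.
Threshold = output − output overshoot = -4 − 1 = -5 dBu.

-5 dBu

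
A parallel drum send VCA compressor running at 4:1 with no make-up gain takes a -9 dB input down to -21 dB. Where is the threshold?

-25 dB

Input is 16 dB above T (since output overshoot × R = input overshoot: (-21 − T)·4 = -9 − T gives T = -25 dB).
Check: -25 + (-9 − (-25))/4 = -25 + 4 = -21 dB. ✓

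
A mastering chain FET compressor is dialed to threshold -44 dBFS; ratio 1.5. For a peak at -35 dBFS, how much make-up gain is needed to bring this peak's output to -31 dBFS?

Overshoot 9 dB → 9/1.5 = 6 dB after compression, so the compressed level is -44 + 6 = -38 dBFS.
Make-up = target − compressed = -31 − (-38) = 7 dB.

7 dB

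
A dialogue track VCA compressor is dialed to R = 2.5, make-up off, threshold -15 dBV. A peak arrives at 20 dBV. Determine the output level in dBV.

Overshoot: 20 − (-15) = 35 dB.
At 2.5:1 the overshoot is divided by 2.5, leaving 14 dB above threshold.
That puts the output at -1 dBV.

-1 dBV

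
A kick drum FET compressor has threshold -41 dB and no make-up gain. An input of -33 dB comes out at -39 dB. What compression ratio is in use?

Input overshoot = -33 − (-41) = 8 dB; output overshoot = -39 − (-41) = 2 dB.
Ratio = 8 / 2 = 4.

4:1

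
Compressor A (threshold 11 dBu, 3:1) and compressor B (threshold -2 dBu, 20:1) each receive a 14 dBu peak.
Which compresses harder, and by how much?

A: 3 dB over, compressed to 1 dB over, so 2 dB of GR.
B: 16 dB over, compressed to 0.8 dB over, so 15.2 dB of GR.
B reduces 13.2 dB more.

B, by 13.2 dB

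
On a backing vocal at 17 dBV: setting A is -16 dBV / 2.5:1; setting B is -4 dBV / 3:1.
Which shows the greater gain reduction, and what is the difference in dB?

A: GR = 33 − 33/2.5 = 19.8 dB.
B: GR = 21 − 21/3 = 14 dB.
Difference: 5.8 dB in favour of A.

A, by 5.8 dB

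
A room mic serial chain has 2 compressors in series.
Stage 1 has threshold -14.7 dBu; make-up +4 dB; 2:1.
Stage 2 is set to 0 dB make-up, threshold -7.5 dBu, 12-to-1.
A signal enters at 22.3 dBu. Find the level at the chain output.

-6.225 dBu

Stage 1: 22.3 dBu is 37 dB over -14.7 dBu; at 2:1 that becomes 18.5 dB over, giving 3.8 dBu; +4 dB make-up → 7.8 dBu.
Stage 2: 7.8 dBu is 15.3 dB over -7.5 dBu; at 12:1 that becomes 1.275 dB over, giving -6.225 dBu.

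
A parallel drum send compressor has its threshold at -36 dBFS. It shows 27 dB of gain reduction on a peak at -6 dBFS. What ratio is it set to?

Input overshoot = -6 − (-36) = 30 dB.
Output overshoot = 30 − 27 = 3 dB.
Ratio = input overshoot / output overshoot = 30 / 3 = 10.

10:1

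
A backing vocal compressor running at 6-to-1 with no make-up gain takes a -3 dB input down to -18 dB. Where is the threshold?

Let T be the threshold. Output overshoot = (input overshoot)/R, so -18 − T = (-3 − T)/6.
6·(-18 − T) = -3 − T → 5·T = -108 − (-3) = -105.
T = -105/5 = -21 dB.

-21 dB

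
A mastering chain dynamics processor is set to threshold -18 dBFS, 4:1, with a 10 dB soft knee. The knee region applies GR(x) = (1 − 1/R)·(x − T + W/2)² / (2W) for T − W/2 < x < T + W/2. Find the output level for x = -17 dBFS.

x − T + W/2 = -17 − (-18) + 5 = 6.
GR = (1 − 1/4) × 6² / 20 = 0.75 × 36 / 20 = 1.35 dB.
Output = -17 − 1.35 = -18.35 dBFS.

-18.35 dBFS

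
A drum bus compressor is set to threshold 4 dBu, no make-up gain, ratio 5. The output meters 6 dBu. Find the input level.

14 dBu

The compressed level sits 6 − 4 = 2 dB over threshold.
Input overshoot = R × output overshoot = 10 dB → input = 4 + 10 = 14 dBu.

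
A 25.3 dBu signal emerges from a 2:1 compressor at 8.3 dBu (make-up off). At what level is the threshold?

Let T be the threshold. Output overshoot = (input overshoot)/R, so 8.3 − T = (25.3 − T)/2.
2·(8.3 − T) = 25.3 − T → 1·T = 16.6 − 25.3 = -8.7.
T = -8.7/1 = -8.7 dBu.

-8.7 dBu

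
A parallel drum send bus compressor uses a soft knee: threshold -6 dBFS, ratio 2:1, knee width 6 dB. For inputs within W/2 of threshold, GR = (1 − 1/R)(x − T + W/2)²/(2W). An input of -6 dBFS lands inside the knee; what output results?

x − T + W/2 = -6 − (-6) + 3 = 3.
GR = (1 − 1/2) × 3² / 12 = 0.5 × 9 / 12 = 0.375 dB.
Output = -6 − 0.375 = -6.375 dBFS.

-6.375 dBFS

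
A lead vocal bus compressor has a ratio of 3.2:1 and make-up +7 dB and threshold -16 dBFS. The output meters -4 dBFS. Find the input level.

Stripping the +7 dB make-up gives -11 dBFS at the gain stage.
That's 5 dB above the -16 dBFS threshold.
Before 3.2:1 compression the overshoot was 5 × 3.2 = 16 dB, so input = -16 + 16 = 0 dBFS.

0 dBFS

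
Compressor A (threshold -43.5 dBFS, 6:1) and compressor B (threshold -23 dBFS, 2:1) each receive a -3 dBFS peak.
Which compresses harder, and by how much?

A: overshoot 40.5 dB → output overshoot 6.75 dB → GR 33.75 dB.
B: overshoot 20 dB → output overshoot 10 dB → GR 10 dB.
Difference: 23.75 dB in favour of A.

A, by 23.75 dB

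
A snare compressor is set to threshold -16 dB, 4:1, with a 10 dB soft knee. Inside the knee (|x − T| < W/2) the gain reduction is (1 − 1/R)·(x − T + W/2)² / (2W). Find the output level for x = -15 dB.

-16.35 dB

x − T + W/2 = -15 − (-16) + 5 = 6.
GR = (1 − 1/4) × 6² / 20 = 0.75 × 36 / 20 = 1.35 dB.
Output = -15 − 1.35 = -16.35 dB.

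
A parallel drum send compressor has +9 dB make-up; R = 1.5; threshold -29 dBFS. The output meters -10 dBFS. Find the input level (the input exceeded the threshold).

Stripping the +9 dB make-up gives -19 dBFS at the gain stage.
Post-compression overshoot = -19 − (-29) = 10 dB.
Undo the ratio: input overshoot = 10 × 1.5 = 15 dB, giving input = -14 dBFS.

-14 dBFS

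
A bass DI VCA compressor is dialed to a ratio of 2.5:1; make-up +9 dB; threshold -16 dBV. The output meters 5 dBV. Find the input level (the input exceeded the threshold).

Stripping the +9 dB make-up gives -4 dBV at the gain stage.
That's 12 dB above the -16 dBV threshold.
Input overshoot = R × output overshoot = 30 dB → input = -16 + 30 = 14 dBV.

14 dBV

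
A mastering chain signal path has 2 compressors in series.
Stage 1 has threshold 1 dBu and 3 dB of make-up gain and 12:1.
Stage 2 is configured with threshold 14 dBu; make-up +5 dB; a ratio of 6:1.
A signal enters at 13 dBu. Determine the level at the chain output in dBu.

10 dBu

Stage 1: 13 dBu is 12 dB over 1 dBu; at 12:1 that becomes 1 dB over, giving 2 dBu; +3 dB make-up → 5 dBu.
Stage 2: 5 dBu ≤ 14 dBu, so stage 2 doesn't engage; make-up brings it to 10 dBu.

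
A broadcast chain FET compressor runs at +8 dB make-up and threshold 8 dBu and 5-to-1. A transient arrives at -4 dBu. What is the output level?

4 dBu

-4 dBu is 12 dB below the 8 dBu threshold, so no gain reduction is applied.
Make-up gain adds 8 dB: -4 + 8 = 4 dBu.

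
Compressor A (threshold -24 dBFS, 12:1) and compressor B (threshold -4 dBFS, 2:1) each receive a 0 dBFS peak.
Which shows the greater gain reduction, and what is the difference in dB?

A, by 20 dB

A: 24 dB over, compressed to 2 dB over, so 22 dB of GR.
B: 4 dB over, compressed to 2 dB over, so 2 dB of GR.
A applies 20 dB more gain reduction.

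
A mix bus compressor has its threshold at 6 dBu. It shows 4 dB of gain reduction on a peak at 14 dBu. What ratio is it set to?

Input overshoot = 14 − 6 = 8 dB.
Output overshoot = 8 − 4 = 4 dB.
Ratio = input overshoot / output overshoot = 8 / 4 = 2.

2:1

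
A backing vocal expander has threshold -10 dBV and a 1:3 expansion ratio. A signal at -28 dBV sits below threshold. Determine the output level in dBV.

-64 dBV

Below threshold, a 1:3 expander applies gain = (3−1)×(T − x) of attenuation.
(3−1) × 18 = 36 dB, so output = -28 − 36 = -64 dBV.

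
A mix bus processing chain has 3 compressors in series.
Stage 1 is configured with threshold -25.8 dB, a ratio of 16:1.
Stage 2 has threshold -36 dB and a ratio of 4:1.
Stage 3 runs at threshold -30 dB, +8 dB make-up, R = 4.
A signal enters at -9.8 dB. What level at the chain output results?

Stage 1: overshoot 16 dB → 16/16 = 1 dB → -24.8 dB.
Stage 2: overshoot 11.2 dB → 11.2/4 = 2.8 dB → -33.2 dB.
Stage 3: below threshold (-33.2 ≤ -30); passes unchanged; make-up brings it to -25.2 dB.

-25.2 dB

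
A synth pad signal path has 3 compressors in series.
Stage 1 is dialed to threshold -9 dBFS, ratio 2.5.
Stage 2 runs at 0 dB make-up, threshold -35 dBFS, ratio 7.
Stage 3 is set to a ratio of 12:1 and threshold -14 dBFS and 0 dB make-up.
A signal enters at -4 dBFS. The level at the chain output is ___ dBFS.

Stage 1: -4 dBFS is 5 dB over -9 dBFS; at 2.5:1 that becomes 2 dB over, giving -7 dBFS.
Stage 2: overshoot 28 dB → 28/7 = 4 dB → -31 dBFS.
Stage 3: -31 dBFS ≤ -14 dBFS, so stage 3 doesn't engage; output -31 dBFS.

-31 dBFS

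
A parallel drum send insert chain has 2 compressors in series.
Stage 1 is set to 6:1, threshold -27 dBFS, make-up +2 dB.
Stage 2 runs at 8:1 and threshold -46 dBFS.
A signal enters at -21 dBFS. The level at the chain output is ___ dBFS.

-43.25 dBFS

Stage 1: overshoot 6 dB → 6/6 = 1 dB → -26 dBFS; +2 dB make-up → -24 dBFS.
Stage 2: -24 dBFS is 22 dB over -46 dBFS; at 8:1 that becomes 2.75 dB over, giving -43.25 dBFS.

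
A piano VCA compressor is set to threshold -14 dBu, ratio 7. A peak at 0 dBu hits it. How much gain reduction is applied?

The signal is 14 dB above threshold.
After 7:1 compression the overshoot becomes 14/7 = 2 dB.
GR = overshoot in − overshoot out = 14 − 2 = 12 dB.

12 dB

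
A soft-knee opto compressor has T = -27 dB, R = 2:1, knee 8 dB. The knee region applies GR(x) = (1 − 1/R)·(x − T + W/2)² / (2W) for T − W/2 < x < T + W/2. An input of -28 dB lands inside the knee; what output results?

-28.28125 dB

x − T + W/2 = -28 − (-27) + 4 = 3.
GR = (1 − 1/2) × 3² / 16 = 0.5 × 9 / 16 = 0.28125 dB.
Output = -28 − 0.28125 = -28.28125 dB.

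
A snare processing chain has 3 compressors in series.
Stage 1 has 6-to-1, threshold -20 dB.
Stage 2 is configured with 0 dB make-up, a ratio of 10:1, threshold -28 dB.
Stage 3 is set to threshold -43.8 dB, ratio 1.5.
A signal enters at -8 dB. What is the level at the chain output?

-32.6 dB

Stage 1: -8 dB is 12 dB over -20 dB; at 6:1 that becomes 2 dB over, giving -18 dB.
Stage 2: overshoot 10 dB → 10/10 = 1 dB → -27 dB.
Stage 3: 16.8 dB above -43.8 dB, reduced 1.5:1 to 11.2 dB above → -32.6 dB.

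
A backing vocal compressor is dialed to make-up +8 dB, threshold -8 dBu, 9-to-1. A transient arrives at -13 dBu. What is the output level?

-13 dBu is 5 dB below the -8 dBu threshold, so no gain reduction is applied.
Make-up gain adds 8 dB: -13 + 8 = -5 dBu.

-5 dBu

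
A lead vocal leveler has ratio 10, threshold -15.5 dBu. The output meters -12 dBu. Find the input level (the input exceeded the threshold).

19.5 dBu

That's 3.5 dB above the -15.5 dBu threshold.
Undo the ratio: input overshoot = 3.5 × 10 = 35 dB, giving input = 19.5 dBu.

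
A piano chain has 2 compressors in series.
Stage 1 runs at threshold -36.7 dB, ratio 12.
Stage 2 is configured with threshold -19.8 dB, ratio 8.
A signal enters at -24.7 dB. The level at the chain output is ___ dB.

Stage 1: 12 dB above -36.7 dB, reduced 12:1 to 1 dB above → -35.7 dB.
Stage 2: below threshold (-35.7 ≤ -19.8); passes unchanged; output -35.7 dB.

-35.7 dB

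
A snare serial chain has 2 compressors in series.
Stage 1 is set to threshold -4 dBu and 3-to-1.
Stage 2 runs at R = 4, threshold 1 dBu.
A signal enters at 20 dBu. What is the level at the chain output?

1.75 dBu

Stage 1: 20 dBu is 24 dB over -4 dBu; at 3:1 that becomes 8 dB over, giving 4 dBu.
Stage 2: 3 dB above 1 dBu, reduced 4:1 to 0.75 dB above → 1.75 dBu.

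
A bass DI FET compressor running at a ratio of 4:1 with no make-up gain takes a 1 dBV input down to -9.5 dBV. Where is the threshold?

Gain reduction = 1 − (-9.5) = 10.5 dB; output overshoot = GR / (R − 1) = 10.5 / 3 = 3.5 dB.
Threshold = output − output overshoot = -9.5 − 3.5 = -13 dBV.

-13 dBV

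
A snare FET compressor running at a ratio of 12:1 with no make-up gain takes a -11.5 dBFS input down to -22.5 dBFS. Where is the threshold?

-23.5 dBFS

Gain reduction = -11.5 − (-22.5) = 11 dB; output overshoot = GR / (R − 1) = 11 / 11 = 1 dB.
Threshold = output − output overshoot = -22.5 − 1 = -23.5 dBFS.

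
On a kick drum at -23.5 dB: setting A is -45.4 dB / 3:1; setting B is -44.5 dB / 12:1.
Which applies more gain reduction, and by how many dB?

B, by 4.65 dB

A: 21.9 dB over, compressed to 7.3 dB over, so 14.6 dB of GR.
B: 21 dB over, compressed to 1.75 dB over, so 19.25 dB of GR.
B reduces 4.65 dB more.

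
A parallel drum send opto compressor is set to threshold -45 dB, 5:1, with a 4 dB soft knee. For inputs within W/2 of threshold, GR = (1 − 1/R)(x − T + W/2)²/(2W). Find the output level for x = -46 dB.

-46.1 dB

x − T + W/2 = -46 − (-45) + 2 = 1.
GR = (1 − 1/5) × 1² / 8 = 0.8 × 1 / 8 = 0.1 dB.
Output = -46 − 0.1 = -46.1 dB.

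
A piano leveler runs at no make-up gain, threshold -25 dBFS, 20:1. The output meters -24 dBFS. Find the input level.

The compressed level sits -24 − (-25) = 1 dB over threshold.
Undo the ratio: input overshoot = 1 × 20 = 20 dB, giving input = -5 dBFS.

-5 dBFS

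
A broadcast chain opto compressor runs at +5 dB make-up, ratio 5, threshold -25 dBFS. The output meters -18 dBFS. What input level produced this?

Remove make-up: -18 − 5 = -23 dBFS.
The compressed level sits -23 − (-25) = 2 dB over threshold.
Before 5:1 compression the overshoot was 2 × 5 = 10 dB, so input = -25 + 10 = -15 dBFS.

-15 dBFS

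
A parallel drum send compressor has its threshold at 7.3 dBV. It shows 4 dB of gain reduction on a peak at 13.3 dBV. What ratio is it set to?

Input overshoot = 13.3 − 7.3 = 6 dB.
Output overshoot = 6 − 4 = 2 dB.
Ratio = input overshoot / output overshoot = 6 / 2 = 3.

3:1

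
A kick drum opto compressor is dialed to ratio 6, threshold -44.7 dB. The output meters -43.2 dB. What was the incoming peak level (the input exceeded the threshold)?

-35.7 dB

That's 1.5 dB above the -44.7 dB threshold.
Input overshoot = R × output overshoot = 9 dB → input = -44.7 + 9 = -35.7 dB.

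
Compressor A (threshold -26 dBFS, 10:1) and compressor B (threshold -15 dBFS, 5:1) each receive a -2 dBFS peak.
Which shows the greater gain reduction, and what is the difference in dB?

A, by 11.2 dB

A: 24 dB over, compressed to 2.4 dB over, so 21.6 dB of GR.
B: 13 dB over, compressed to 2.6 dB over, so 10.4 dB of GR.
A reduces 11.2 dB more.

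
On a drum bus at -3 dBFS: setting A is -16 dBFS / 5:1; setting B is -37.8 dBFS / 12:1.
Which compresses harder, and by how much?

A: GR = 13 − 13/5 = 10.4 dB.
B: GR = 34.8 − 34.8/12 = 31.9 dB.
B reduces 21.5 dB more.

B, by 21.5 dB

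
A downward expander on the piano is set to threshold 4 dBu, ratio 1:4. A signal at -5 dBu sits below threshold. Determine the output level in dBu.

-32 dBu

Undershoot = 4 − (-5) = 9 dB.
At 1:4, that expands to 36 dB under threshold.
Output = 4 − 36 = -32 dBu.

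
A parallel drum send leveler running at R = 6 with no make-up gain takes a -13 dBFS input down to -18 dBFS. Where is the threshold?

Let T be the threshold. Output overshoot = (input overshoot)/R, so -18 − T = (-13 − T)/6.
6·(-18 − T) = -13 − T → 5·T = -108 − (-13) = -95.
T = -95/5 = -19 dBFS.

-19 dBFS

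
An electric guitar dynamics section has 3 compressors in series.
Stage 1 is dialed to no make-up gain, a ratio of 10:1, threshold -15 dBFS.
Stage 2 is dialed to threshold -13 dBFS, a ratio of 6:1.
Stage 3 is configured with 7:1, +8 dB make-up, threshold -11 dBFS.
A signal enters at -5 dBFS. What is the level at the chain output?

Stage 1: -5 dBFS is 10 dB over -15 dBFS; at 10:1 that becomes 1 dB over, giving -14 dBFS.
Stage 2: -14 dBFS ≤ -13 dBFS, so stage 2 doesn't engage; output -14 dBFS.
Stage 3: -14 dBFS is at or below the -11 dBFS threshold — no compression; make-up brings it to -6 dBFS.

-6 dBFS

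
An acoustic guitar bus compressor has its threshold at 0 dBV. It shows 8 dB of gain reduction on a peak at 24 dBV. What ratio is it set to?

Input overshoot = 24 − 0 = 24 dB.
Output overshoot = 24 − 8 = 16 dB.
Ratio = input overshoot / output overshoot = 24 / 16 = 1.5.

1.5:1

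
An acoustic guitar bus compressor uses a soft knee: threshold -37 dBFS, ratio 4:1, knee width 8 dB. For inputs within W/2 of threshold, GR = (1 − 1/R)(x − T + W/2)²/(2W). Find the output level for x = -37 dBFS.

x − T + W/2 = -37 − (-37) + 4 = 4.
GR = (1 − 1/4) × 4² / 16 = 0.75 × 16 / 16 = 0.75 dB.
Output = -37 − 0.75 = -37.75 dBFS.

-37.75 dBFS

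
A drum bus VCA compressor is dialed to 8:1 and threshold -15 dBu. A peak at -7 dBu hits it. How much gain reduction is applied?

7 dB

-7 dBu exceeds the threshold by 8 dB.
A 8:1 ratio leaves 1 dB of that excess.
So the signal is attenuated by 8 − 1 = 7 dB.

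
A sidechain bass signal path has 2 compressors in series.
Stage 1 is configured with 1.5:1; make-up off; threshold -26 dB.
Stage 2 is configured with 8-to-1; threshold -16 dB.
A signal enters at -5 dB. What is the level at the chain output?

Stage 1: 21 dB above -26 dB, reduced 1.5:1 to 14 dB above → -12 dB.
Stage 2: 4 dB above -16 dB, reduced 8:1 to 0.5 dB above → -15.5 dB.

-15.5 dB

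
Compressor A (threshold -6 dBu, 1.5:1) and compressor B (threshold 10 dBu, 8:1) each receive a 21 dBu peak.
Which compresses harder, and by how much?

B, by 0.625 dB

A: overshoot 27 dB → output overshoot 18 dB → GR 9 dB.
B: overshoot 11 dB → output overshoot 1.375 dB → GR 9.625 dB.
Difference: 0.625 dB in favour of B.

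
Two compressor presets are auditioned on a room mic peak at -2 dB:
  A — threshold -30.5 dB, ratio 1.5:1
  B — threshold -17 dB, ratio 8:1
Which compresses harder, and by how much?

B, by 3.625 dB

A: GR = 28.5 − 28.5/1.5 = 9.5 dB.
B: GR = 15 − 15/8 = 13.125 dB.
B applies 3.625 dB more gain reduction.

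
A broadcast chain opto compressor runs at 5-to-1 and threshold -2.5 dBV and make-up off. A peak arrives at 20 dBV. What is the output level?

The input is 22.5 dB above the -2.5 dBV threshold.
5:1 compression reduces that to 22.5/5 = 4.5 dB over.
Output = -2.5 + 4.5 = 2 dBV.

2 dBV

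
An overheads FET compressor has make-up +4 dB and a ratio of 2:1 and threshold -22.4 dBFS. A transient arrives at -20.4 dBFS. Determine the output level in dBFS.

-20.4 dBFS sits 2 dB over threshold.
2:1 compression reduces that to 2/2 = 1 dB over.
So the level is -22.4 + 1 = -21.4 dBFS; make-up adds 4 dB, giving -17.4 dBFS.

-17.4 dBFS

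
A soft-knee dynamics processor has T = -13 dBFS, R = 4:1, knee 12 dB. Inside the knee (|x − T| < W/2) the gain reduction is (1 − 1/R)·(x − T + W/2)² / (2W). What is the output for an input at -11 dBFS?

-13 dBFS

x − T + W/2 = -11 − (-13) + 6 = 8.
GR = (1 − 1/4) × 8² / 24 = 0.75 × 64 / 24 = 2 dB.
Output = -11 − 2 = -13 dBFS.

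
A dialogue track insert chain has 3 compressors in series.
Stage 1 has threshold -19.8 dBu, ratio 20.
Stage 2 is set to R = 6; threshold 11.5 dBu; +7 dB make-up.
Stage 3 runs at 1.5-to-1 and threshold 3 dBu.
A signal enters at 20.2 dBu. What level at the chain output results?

-10.8 dBu

Stage 1: overshoot 40 dB → 40/20 = 2 dB → -17.8 dBu.
Stage 2: -17.8 dBu ≤ 11.5 dBu, so stage 2 doesn't engage; make-up brings it to -10.8 dBu.
Stage 3: -10.8 dBu ≤ 3 dBu, so stage 3 doesn't engage; output -10.8 dBu.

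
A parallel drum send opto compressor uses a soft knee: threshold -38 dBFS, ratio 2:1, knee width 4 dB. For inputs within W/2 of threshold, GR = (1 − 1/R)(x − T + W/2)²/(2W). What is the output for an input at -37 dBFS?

x − T + W/2 = -37 − (-38) + 2 = 3.
GR = (1 − 1/2) × 3² / 8 = 0.5 × 9 / 8 = 0.5625 dB.
Output = -37 − 0.5625 = -37.5625 dBFS.

-37.5625 dBFS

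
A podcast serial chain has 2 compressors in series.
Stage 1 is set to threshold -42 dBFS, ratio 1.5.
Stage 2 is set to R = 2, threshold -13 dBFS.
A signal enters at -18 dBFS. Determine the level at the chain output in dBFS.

-26 dBFS

Stage 1: overshoot 24 dB → 24/1.5 = 16 dB → -26 dBFS.
Stage 2: below threshold (-26 ≤ -13); passes unchanged; output -26 dBFS.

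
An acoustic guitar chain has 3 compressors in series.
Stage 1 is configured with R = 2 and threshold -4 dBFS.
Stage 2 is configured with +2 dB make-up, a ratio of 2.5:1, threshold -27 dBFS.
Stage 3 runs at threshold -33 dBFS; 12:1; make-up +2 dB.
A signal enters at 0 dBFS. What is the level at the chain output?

Stage 1: 0 dBFS is 4 dB over -4 dBFS; at 2:1 that becomes 2 dB over, giving -2 dBFS.
Stage 2: -2 dBFS is 25 dB over -27 dBFS; at 2.5:1 that becomes 10 dB over, giving -17 dBFS; +2 dB make-up → -15 dBFS.
Stage 3: -15 dBFS is 18 dB over -33 dBFS; at 12:1 that becomes 1.5 dB over, giving -31.5 dBFS; +2 dB make-up → -29.5 dBFS.

-29.5 dBFS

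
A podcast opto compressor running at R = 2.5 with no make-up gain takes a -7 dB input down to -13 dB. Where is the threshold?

-17 dB

Gain reduction = -7 − (-13) = 6 dB; output overshoot = GR / (R − 1) = 6 / 1.5 = 4 dB.
Threshold = output − output overshoot = -13 − 4 = -17 dB.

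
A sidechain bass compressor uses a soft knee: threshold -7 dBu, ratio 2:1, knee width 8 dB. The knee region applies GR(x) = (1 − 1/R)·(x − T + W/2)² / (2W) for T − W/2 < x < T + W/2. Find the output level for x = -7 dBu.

-7.5 dBu

x − T + W/2 = -7 − (-7) + 4 = 4.
GR = (1 − 1/2) × 4² / 16 = 0.5 × 16 / 16 = 0.5 dB.
Output = -7 − 0.5 = -7.5 dBu.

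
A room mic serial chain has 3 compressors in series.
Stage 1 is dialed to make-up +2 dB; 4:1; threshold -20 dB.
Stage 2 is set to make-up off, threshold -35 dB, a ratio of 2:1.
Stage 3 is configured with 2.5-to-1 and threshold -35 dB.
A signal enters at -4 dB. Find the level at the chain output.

-30.8 dB

Stage 1: 16 dB above -20 dB, reduced 4:1 to 4 dB above → -16 dB; +2 dB make-up → -14 dB.
Stage 2: 21 dB above -35 dB, reduced 2:1 to 10.5 dB above → -24.5 dB.
Stage 3: -24.5 dB is 10.5 dB over -35 dB; at 2.5:1 that becomes 4.2 dB over, giving -30.8 dB.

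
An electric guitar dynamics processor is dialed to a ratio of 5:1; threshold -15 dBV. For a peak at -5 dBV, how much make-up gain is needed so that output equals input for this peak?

Without make-up, output = threshold + overshoot/5 = -15 + 2 = -13 dBV.
Gap to target: 8 dB.

8 dB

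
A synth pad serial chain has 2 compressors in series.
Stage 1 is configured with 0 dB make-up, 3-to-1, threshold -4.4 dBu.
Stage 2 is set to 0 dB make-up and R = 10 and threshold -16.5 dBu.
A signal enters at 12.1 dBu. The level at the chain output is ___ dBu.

-14.74 dBu

Stage 1: overshoot 16.5 dB → 16.5/3 = 5.5 dB → 1.1 dBu.
Stage 2: overshoot 17.6 dB → 17.6/10 = 1.76 dB → -14.74 dBu.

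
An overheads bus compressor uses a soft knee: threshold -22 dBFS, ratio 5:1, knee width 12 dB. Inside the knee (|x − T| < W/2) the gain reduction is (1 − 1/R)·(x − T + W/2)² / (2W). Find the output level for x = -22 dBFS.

x − T + W/2 = -22 − (-22) + 6 = 6.
GR = (1 − 1/5) × 6² / 24 = 0.8 × 36 / 24 = 1.2 dB.
Output = -22 − 1.2 = -23.2 dBFS.

-23.2 dBFS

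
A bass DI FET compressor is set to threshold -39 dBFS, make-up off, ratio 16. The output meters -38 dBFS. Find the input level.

That's 1 dB above the -39 dBFS threshold.
Before 16:1 compression the overshoot was 1 × 16 = 16 dB, so input = -39 + 16 = -23 dBFS.

-23 dBFS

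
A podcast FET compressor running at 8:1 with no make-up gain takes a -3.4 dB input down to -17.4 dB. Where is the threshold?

-19.4 dB

Let T be the threshold. Output overshoot = (input overshoot)/R, so -17.4 − T = (-3.4 − T)/8.
8·(-17.4 − T) = -3.4 − T → 7·T = -139.2 − (-3.4) = -135.8.
T = -135.8/7 = -19.4 dB.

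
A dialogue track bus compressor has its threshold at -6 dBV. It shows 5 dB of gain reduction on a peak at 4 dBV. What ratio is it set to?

Input overshoot = 4 − (-6) = 10 dB.
Output overshoot = 10 − 5 = 5 dB.
Ratio = input overshoot / output overshoot = 10 / 5 = 2.

2:1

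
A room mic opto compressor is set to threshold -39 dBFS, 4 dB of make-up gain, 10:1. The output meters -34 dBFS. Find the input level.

-29 dBFS

Remove make-up: -34 − 4 = -38 dBFS.
The compressed level sits -38 − (-39) = 1 dB over threshold.
Undo the ratio: input overshoot = 1 × 10 = 10 dB, giving input = -29 dBFS.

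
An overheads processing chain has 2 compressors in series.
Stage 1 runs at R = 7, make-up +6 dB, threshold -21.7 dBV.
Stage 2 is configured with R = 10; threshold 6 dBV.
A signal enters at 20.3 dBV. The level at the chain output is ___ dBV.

-9.7 dBV

Stage 1: 20.3 dBV is 42 dB over -21.7 dBV; at 7:1 that becomes 6 dB over, giving -15.7 dBV; +6 dB make-up → -9.7 dBV.
Stage 2: below threshold (-9.7 ≤ 6); passes unchanged; output -9.7 dBV.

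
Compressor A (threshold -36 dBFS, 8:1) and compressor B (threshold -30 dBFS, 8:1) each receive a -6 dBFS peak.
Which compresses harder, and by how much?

A, by 5.25 dB

A: GR = 30 − 30/8 = 26.25 dB.
B: GR = 24 − 24/8 = 21 dB.
A applies 5.25 dB more gain reduction.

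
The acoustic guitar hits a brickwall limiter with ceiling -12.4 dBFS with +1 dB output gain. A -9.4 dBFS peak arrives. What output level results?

At ∞:1, everything above -12.4 dBFS is held at the ceiling.
Output gain then adds 1 dB: -12.4 + 1 = -11.4 dBFS.

-11.4 dBFS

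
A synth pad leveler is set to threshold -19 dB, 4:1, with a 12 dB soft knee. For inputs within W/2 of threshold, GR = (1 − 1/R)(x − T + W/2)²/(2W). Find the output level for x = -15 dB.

x − T + W/2 = -15 − (-19) + 6 = 10.
GR = (1 − 1/4) × 10² / 24 = 0.75 × 100 / 24 = 3.125 dB.
Output = -15 − 3.125 = -18.125 dB.

-18.125 dB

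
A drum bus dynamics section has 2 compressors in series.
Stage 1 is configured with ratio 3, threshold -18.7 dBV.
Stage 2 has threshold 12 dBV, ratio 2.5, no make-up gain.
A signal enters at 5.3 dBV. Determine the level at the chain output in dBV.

-10.7 dBV

Stage 1: 24 dB above -18.7 dBV, reduced 3:1 to 8 dB above → -10.7 dBV.
Stage 2: below threshold (-10.7 ≤ 12); passes unchanged; output -10.7 dBV.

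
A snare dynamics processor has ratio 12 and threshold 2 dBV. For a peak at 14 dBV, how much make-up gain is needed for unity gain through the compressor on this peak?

Without make-up, output = threshold + overshoot/12 = 2 + 1 = 3 dBV.
Gap to target: 11 dB.

11 dB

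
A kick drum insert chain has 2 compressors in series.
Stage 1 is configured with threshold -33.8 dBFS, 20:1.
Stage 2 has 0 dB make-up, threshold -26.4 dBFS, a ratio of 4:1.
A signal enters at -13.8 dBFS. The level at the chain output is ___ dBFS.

Stage 1: 20 dB above -33.8 dBFS, reduced 20:1 to 1 dB above → -32.8 dBFS.
Stage 2: -32.8 dBFS is at or below the -26.4 dBFS threshold — no compression; output -32.8 dBFS.

-32.8 dBFS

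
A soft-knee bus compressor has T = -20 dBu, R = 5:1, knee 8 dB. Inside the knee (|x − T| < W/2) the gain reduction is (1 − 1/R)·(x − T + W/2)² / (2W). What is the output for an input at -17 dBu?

x − T + W/2 = -17 − (-20) + 4 = 7.
GR = (1 − 1/5) × 7² / 16 = 0.8 × 49 / 16 = 2.45 dB.
Output = -17 − 2.45 = -19.45 dBu.

-19.45 dBu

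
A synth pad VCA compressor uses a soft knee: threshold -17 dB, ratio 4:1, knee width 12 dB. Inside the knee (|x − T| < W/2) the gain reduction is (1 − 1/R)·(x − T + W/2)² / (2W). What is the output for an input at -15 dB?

x − T + W/2 = -15 − (-17) + 6 = 8.
GR = (1 − 1/4) × 8² / 24 = 0.75 × 64 / 24 = 2 dB.
Output = -15 − 2 = -17 dB.

-17 dB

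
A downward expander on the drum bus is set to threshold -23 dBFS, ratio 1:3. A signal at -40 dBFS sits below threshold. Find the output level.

-74 dBFS

The input is 17 dB below the -23 dBFS threshold.
A 1:3 expander multiplies undershoot by 3: 17 × 3 = 51 dB below threshold.
Output = -23 − 51 = -74 dBFS.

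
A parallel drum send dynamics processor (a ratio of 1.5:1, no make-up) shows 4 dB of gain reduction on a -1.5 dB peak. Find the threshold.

Input is 12 dB above T (since output overshoot × R = input overshoot: (-5.5 − T)·1.5 = -1.5 − T gives T = -13.5 dB).
Check: -13.5 + (-1.5 − (-13.5))/1.5 = -13.5 + 8 = -5.5 dB. ✓

-13.5 dB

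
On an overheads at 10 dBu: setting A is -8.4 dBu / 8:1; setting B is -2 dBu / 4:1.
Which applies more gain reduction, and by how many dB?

A: overshoot 18.4 dB → output overshoot 2.3 dB → GR 16.1 dB.
B: overshoot 12 dB → output overshoot 3 dB → GR 9 dB.
A reduces 7.1 dB more.

A, by 7.1 dB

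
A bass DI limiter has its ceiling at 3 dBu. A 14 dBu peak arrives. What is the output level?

The limiter clamps the peak to its 3 dBu ceiling.

3 dBu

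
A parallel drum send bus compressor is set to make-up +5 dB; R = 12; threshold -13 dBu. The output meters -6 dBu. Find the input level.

Stripping the +5 dB make-up gives -11 dBu at the gain stage.
That's 2 dB above the -13 dBu threshold.
Input overshoot = R × output overshoot = 24 dB → input = -13 + 24 = 11 dBu.

11 dBu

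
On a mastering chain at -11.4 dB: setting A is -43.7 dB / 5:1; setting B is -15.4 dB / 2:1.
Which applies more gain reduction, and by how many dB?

A: 32.3 dB over, compressed to 6.46 dB over, so 25.84 dB of GR.
B: 4 dB over, compressed to 2 dB over, so 2 dB of GR.
Difference: 23.84 dB in favour of A.

A, by 23.84 dB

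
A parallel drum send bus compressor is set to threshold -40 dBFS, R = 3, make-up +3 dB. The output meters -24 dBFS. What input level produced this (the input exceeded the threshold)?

Before make-up, the level was -24 − 3 = -27 dBFS.
The compressed level sits -27 − (-40) = 13 dB over threshold.
Before 3:1 compression the overshoot was 13 × 3 = 39 dB, so input = -40 + 39 = -1 dBFS.

-1 dBFS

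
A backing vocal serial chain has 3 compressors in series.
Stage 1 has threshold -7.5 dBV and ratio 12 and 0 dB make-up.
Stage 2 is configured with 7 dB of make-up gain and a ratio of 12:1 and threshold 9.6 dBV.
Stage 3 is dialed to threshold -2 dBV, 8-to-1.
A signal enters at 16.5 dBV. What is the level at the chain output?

Stage 1: 24 dB above -7.5 dBV, reduced 12:1 to 2 dB above → -5.5 dBV.
Stage 2: -5.5 dBV ≤ 9.6 dBV, so stage 2 doesn't engage; make-up brings it to 1.5 dBV.
Stage 3: 3.5 dB above -2 dBV, reduced 8:1 to 0.4375 dB above → -1.5625 dBV.

-1.5625 dBV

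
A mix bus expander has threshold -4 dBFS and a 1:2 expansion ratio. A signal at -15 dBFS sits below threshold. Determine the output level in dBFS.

The input is 11 dB below the -4 dBFS threshold.
A 1:2 expander multiplies undershoot by 2: 11 × 2 = 22 dB below threshold.
Output = -4 − 22 = -26 dBFS.

-26 dBFS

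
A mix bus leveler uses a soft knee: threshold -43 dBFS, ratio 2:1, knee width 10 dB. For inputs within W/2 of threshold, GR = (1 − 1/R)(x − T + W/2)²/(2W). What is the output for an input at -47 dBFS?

-47.025 dBFS

x − T + W/2 = -47 − (-43) + 5 = 1.
GR = (1 − 1/2) × 1² / 20 = 0.5 × 1 / 20 = 0.025 dB.
Output = -47 − 0.025 = -47.025 dBFS.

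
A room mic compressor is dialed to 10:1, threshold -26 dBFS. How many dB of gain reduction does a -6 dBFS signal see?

18 dB

Overshoot = -6 − (-26) = 20 dB.
At 10:1, output sits 20/10 = 2 dB above threshold.
GR = overshoot in − overshoot out = 20 − 2 = 18 dB.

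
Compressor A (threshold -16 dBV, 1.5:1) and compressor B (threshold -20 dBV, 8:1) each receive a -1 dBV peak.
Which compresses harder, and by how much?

B, by 11.625 dB

A: overshoot 15 dB → output overshoot 10 dB → GR 5 dB.
B: overshoot 19 dB → output overshoot 2.375 dB → GR 16.625 dB.
B reduces 11.625 dB more.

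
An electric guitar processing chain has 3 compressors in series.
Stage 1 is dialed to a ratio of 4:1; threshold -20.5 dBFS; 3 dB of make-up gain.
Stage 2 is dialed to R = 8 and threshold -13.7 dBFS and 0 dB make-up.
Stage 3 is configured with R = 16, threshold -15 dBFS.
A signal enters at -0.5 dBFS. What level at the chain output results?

Stage 1: 20 dB above -20.5 dBFS, reduced 4:1 to 5 dB above → -15.5 dBFS; +3 dB make-up → -12.5 dBFS.
Stage 2: -12.5 dBFS is 1.2 dB over -13.7 dBFS; at 8:1 that becomes 0.15 dB over, giving -13.55 dBFS.
Stage 3: -13.55 dBFS is 1.45 dB over -15 dBFS; at 16:1 that becomes 0.090625 dB over, giving -14.909375 dBFS.

-14.909375 dBFS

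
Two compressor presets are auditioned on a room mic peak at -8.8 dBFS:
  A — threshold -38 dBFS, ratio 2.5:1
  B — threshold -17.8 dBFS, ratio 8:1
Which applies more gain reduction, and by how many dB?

A, by 9.645 dB

A: 29.2 dB over, compressed to 11.68 dB over, so 17.52 dB of GR.
B: 9 dB over, compressed to 1.125 dB over, so 7.875 dB of GR.
A applies 9.645 dB more gain reduction.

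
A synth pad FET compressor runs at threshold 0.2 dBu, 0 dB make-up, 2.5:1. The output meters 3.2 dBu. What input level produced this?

That's 3 dB above the 0.2 dBu threshold.
Before 2.5:1 compression the overshoot was 3 × 2.5 = 7.5 dB, so input = 0.2 + 7.5 = 7.7 dBu.

7.7 dBu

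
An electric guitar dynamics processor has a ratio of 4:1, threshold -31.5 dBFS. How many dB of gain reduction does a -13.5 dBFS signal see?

13.5 dB

Overshoot = -13.5 − (-31.5) = 18 dB.
At 4:1, output sits 18/4 = 4.5 dB above threshold.
Gain reduction = 18 − 4.5 = 13.5 dB.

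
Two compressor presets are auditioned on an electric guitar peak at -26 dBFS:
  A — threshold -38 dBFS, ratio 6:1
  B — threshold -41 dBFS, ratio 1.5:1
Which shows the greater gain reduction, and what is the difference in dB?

A, by 5 dB

A: GR = 12 − 12/6 = 10 dB.
B: GR = 15 − 15/1.5 = 5 dB.
A reduces 5 dB more.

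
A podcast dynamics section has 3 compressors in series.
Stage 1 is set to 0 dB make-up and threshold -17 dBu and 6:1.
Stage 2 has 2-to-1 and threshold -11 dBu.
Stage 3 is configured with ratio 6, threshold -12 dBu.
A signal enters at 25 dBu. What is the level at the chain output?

-11.75 dBu

Stage 1: 25 dBu is 42 dB over -17 dBu; at 6:1 that becomes 7 dB over, giving -10 dBu.
Stage 2: 1 dB above -11 dBu, reduced 2:1 to 0.5 dB above → -10.5 dBu.
Stage 3: 1.5 dB above -12 dBu, reduced 6:1 to 0.25 dB above → -11.75 dBu.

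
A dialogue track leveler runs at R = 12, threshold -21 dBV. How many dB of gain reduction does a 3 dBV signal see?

3 dBV exceeds the threshold by 24 dB.
After 12:1 compression the overshoot becomes 24/12 = 2 dB.
So the signal is attenuated by 24 − 2 = 22 dB.

22 dB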